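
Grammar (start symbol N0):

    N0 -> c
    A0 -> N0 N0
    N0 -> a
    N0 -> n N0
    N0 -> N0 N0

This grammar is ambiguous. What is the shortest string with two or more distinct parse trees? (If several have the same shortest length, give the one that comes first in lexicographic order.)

length 1: no string has ≥2 trees
length 2: no string has ≥2 trees
length 3: a a a has 2 parse trees

Two derivations of a a a:
  N0 ⇒ N0 N0 ⇒ a N0 ⇒ a N0 N0 ⇒ a a N0 ⇒ a a a
  N0 ⇒ N0 N0 ⇒ N0 N0 N0 ⇒ a N0 N0 ⇒ a a N0 ⇒ a a a

a a a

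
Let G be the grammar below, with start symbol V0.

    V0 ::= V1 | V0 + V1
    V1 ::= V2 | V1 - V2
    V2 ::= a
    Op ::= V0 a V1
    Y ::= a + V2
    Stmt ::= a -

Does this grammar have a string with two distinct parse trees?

Unambiguous

(Op, Y, Stmt are unreachable from V0, so their rules don't affect L(V0).) The grammar is stratified — V0 handles '+' (left-recursive), V1 handles '-', V2 atoms. Each operator has a fixed associativity and precedence level, so every string has one parse.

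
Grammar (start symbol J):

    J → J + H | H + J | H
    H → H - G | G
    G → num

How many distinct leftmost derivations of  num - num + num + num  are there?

4

Parse trees for num - num + num + num:
  [J [J [J [H [H [G num]] - [G num]]] + [H [G num]]] + [H [G num]]]
  [J [J [H [H [G num]] - [G num]] + [J [H [G num]]]] + [H [G num]]]
  [J [H [H [G num]] - [G num]] + [J [J [H [G num]]] + [H [G num]]]]
  [J [H [H [G num]] - [G num]] + [J [H [G num]] + [J [H [G num]]]]]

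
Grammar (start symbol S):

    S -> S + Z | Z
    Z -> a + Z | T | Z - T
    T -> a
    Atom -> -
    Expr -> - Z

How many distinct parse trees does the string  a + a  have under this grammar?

2

Parse trees for a + a:
  [S [S [Z [T a]]] + [Z [T a]]]
  [S [Z a + [Z [T a]]]]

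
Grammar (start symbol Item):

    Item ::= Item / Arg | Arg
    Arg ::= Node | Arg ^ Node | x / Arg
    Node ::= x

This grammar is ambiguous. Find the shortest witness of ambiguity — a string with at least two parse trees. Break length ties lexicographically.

x / x

length 1: no string has ≥2 trees
length 3: x / x has 2 parse trees

Two derivations of x / x:
  Item ⇒ Item / Arg ⇒ Arg / Arg ⇒ Node / Arg ⇒ x / Arg ⇒ x / Node ⇒ x / x
  Item ⇒ Arg ⇒ x / Arg ⇒ x / Node ⇒ x / x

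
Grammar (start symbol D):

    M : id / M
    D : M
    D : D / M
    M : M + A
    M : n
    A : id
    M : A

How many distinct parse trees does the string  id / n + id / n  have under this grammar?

Parse trees for id / n + id / n:
  [D [D [M id / [M [M n] + [A id]]]] / [M n]]
  [D [D [M [M id / [M n]] + [A id]]] / [M n]]
  [D [D [D [M [A id]]] / [M [M n] + [A id]]] / [M n]]

3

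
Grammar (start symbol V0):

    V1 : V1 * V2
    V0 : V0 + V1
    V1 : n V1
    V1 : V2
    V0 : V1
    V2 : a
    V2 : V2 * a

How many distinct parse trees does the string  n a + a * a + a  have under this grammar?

Parse trees for n a + a * a + a:
  [V0 [V0 [V0 [V1 n [V1 [V2 a]]]] + [V1 [V1 [V2 a]] * [V2 a]]] + [V1 [V2 a]]]
  [V0 [V0 [V0 [V1 n [V1 [V2 a]]]] + [V1 [V2 [V2 a] * a]]] + [V1 [V2 a]]]

2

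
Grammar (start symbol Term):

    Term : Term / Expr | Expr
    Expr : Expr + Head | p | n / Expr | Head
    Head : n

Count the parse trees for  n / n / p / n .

Parse trees for n / n / p / n:
  [Term [Term [Term [Expr [Head n]]] / [Expr n / [Expr p]]] / [Expr [Head n]]]
  [Term [Term [Term [Term [Expr [Head n]]] / [Expr [Head n]]] / [Expr p]] / [Expr [Head n]]]
  [Term [Term [Term [Expr n / [Expr [Head n]]]] / [Expr p]] / [Expr [Head n]]]
  [Term [Term [Expr n / [Expr n / [Expr p]]]] / [Expr [Head n]]]

4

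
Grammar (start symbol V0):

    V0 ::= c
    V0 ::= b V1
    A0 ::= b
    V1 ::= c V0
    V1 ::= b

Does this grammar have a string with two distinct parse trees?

Only V0, V1 are reachable from V0; ignoring the rest: The reachable rules are right-linear with at most one rule per (nonterminal, next-terminal) pair. Each input token forces the next rule, so parsing is deterministic.

Unambiguous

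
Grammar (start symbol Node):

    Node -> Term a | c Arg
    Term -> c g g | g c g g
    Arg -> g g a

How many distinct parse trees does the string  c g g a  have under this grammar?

Parse trees for c g g a:
  [Node [Term c g g] a]
  [Node c [Arg g g a]]

2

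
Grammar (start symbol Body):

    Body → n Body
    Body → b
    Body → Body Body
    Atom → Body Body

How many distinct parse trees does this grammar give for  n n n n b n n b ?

5

Parse trees for n n n n b n n b:
  [Body n [Body n [Body n [Body n [Body [Body b] [Body n [Body n [Body b]]]]]]]]
  [Body n [Body n [Body n [Body [Body n [Body b]] [Body n [Body n [Body b]]]]]]]
  [Body n [Body n [Body [Body n [Body n [Body b]]] [Body n [Body n [Body b]]]]]]
  [Body n [Body [Body n [Body n [Body n [Body b]]]] [Body n [Body n [Body b]]]]]
  [Body [Body n [Body n [Body n [Body n [Body b]]]]] [Body n [Body n [Body b]]]]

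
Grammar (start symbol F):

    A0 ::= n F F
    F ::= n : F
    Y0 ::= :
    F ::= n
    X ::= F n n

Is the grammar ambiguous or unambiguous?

Unambiguous

(X, A0, Y0 are unreachable from F, so their rules don't affect L(F).) Right-recursive list with a separator: after each atom, whether the separator follows determines the rule. One parse per string.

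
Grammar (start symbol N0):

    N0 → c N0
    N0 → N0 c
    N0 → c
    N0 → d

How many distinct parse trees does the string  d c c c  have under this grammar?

1

Parse trees for d c c c:
  [N0 [N0 [N0 [N0 d] c] c] c]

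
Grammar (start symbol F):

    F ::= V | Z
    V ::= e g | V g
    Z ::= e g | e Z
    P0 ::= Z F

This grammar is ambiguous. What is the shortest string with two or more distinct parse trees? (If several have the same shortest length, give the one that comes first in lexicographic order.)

e g

length 2: e g has 2 parse trees

Two derivations of e g:
  F ⇒ V ⇒ e g
  F ⇒ Z ⇒ e g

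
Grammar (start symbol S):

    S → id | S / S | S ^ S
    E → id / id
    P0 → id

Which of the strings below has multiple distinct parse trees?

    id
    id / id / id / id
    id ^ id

id: 1 tree
id / id / id / id: 5 trees
id ^ id: 1 tree

id / id / id / id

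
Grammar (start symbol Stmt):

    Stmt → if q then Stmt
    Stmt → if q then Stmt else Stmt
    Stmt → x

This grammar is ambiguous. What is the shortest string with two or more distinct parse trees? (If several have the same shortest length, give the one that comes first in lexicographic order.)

if q then if q then x else x

length 1: no string has ≥2 trees
length 4: no string has ≥2 trees
length 6: no string has ≥2 trees
length 7: no string has ≥2 trees
length 9: if q then if q then x else x has 2 parse trees

Two derivations of if q then if q then x else x:
  Stmt ⇒ if q then Stmt ⇒ if q then if q then Stmt else Stmt ⇒ if q then if q then x else Stmt ⇒ if q then if q then x else x
  Stmt ⇒ if q then Stmt else Stmt ⇒ if q then if q then Stmt else Stmt ⇒ if q then if q then x else Stmt ⇒ if q then if q then x else x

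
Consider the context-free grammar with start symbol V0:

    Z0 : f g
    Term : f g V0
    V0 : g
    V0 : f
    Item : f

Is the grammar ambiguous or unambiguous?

Only V0 is reachable from V0; ignoring the rest: Restricted to the reachable nonterminals, every rule has the form A → t or A → t B, and no two rules for the same A share a first terminal. The grammar encodes a DFA — one run per string.

Unambiguous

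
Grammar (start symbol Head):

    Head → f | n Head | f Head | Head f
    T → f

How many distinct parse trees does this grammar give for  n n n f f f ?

16

Parse trees for n n n f f f (showing first 6 of 16):
  [Head n [Head n [Head n [Head f [Head f [Head f]]]]]]
  [Head n [Head n [Head n [Head f [Head [Head f] f]]]]]
  [Head n [Head n [Head n [Head [Head f [Head f]] f]]]]
  [Head n [Head n [Head n [Head [Head [Head f] f] f]]]]
  [Head n [Head n [Head [Head n [Head f [Head f]]] f]]]
  [Head n [Head n [Head [Head n [Head [Head f] f]] f]]]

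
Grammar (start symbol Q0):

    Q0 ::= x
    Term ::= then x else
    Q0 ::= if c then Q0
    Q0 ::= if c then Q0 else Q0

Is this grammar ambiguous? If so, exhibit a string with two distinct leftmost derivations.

Ambiguous

Witness: if c then if c then x else x

Derivation 1: Q0 ⇒ if c then Q0 ⇒ if c then if c then Q0 else Q0 ⇒ if c then if c then x else Q0 ⇒ if c then if c then x else x
Derivation 2: Q0 ⇒ if c then Q0 else Q0 ⇒ if c then if c then Q0 else Q0 ⇒ if c then if c then x else Q0 ⇒ if c then if c then x else x

Two distinct leftmost derivations for the same string.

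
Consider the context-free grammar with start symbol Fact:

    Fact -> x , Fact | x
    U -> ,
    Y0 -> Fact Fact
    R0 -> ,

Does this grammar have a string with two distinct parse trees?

Unambiguous

Only Fact is reachable from Fact; ignoring the rest: The reachable grammar is A → atom sep A | atom. Each atom is followed by either the separator (recurse) or end-of-string (stop) — no choice point.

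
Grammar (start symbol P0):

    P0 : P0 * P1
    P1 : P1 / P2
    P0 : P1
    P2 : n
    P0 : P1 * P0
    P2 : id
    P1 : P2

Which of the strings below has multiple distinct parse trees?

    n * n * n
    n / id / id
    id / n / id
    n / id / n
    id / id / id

n * n * n

n * n * n: 4 trees
n / id / id: 1 tree
id / n / id: 1 tree
n / id / n: 1 tree
id / id / id: 1 tree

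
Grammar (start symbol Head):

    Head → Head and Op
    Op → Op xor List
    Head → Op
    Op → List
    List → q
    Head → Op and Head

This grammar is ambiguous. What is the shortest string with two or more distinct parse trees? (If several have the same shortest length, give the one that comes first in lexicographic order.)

q and q

length 1: no string has ≥2 trees
length 3: q and q has 2 parse trees

Two derivations of q and q:
  Head ⇒ Head and Op ⇒ Op and Op ⇒ List and Op ⇒ q and Op ⇒ q and List ⇒ q and q
  Head ⇒ Op and Head ⇒ List and Head ⇒ q and Head ⇒ q and Op ⇒ q and List ⇒ q and q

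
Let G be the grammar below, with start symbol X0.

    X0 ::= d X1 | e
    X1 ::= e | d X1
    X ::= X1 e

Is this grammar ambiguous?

Unambiguous

(X is unreachable from X0, so its rules don't affect L(X0).) Restricted to the reachable nonterminals, every rule has the form A → t or A → t B, and no two rules for the same A share a first terminal. The grammar encodes a DFA — one run per string.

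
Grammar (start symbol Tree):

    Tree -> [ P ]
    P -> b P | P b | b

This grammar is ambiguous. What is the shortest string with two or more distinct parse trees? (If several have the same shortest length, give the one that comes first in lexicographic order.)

[ b b ]

length 3: no string has ≥2 trees
length 4: [ b b ] has 2 parse trees

Two derivations of [ b b ]:
  Tree ⇒ [ P ] ⇒ [ b P ] ⇒ [ b b ]
  Tree ⇒ [ P ] ⇒ [ P b ] ⇒ [ b b ]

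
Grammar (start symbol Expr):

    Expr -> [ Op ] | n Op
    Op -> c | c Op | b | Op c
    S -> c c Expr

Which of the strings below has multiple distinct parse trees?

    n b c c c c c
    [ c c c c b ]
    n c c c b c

n c c c b c

n b c c c c c: 1 tree
[ c c c c b ]: 1 tree
n c c c b c: 4 trees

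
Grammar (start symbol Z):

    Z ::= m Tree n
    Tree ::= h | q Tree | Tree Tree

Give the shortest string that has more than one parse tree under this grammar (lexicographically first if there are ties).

m h h h n

length 3: no string has ≥2 trees
length 4: no string has ≥2 trees
length 5: m h h h n has 2 parse trees

Two derivations of m h h h n:
  Z ⇒ m Tree n ⇒ m Tree Tree n ⇒ m h Tree n ⇒ m h Tree Tree n ⇒ m h h Tree n ⇒ m h h h n
  Z ⇒ m Tree n ⇒ m Tree Tree n ⇒ m Tree Tree Tree n ⇒ m h Tree Tree n ⇒ m h h Tree n ⇒ m h h h n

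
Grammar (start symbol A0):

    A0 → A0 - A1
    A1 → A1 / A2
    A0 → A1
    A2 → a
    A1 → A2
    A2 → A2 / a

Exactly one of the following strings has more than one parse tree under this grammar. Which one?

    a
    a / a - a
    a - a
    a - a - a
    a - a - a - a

a: 1 tree
a / a - a: 2 trees
a - a: 1 tree
a - a - a: 1 tree
a - a - a - a: 1 tree

a / a - a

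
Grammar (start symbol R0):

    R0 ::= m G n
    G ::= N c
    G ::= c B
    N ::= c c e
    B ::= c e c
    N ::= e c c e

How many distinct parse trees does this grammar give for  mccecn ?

Parse trees for mccecn:
  [R0 m [G [N c c e] c] n]
  [R0 m [G c [B c e c]] n]

2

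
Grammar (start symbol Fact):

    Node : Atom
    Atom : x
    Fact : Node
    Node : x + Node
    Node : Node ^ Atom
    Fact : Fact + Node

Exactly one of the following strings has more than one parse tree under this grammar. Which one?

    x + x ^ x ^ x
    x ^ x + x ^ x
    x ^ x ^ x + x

x + x ^ x ^ x: 4 trees
x ^ x + x ^ x: 1 tree
x ^ x ^ x + x: 1 tree

x + x ^ x ^ x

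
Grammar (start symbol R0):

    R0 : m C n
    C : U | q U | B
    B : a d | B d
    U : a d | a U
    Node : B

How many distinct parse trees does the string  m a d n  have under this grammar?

2

Parse trees for m a d n:
  [R0 m [C [U a d]] n]
  [R0 m [C [B a d]] n]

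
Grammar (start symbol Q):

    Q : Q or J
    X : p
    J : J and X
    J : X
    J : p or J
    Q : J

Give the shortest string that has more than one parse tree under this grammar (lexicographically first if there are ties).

length 1: no string has ≥2 trees
length 3: p or p has 2 parse trees

Two derivations of p or p:
  Q ⇒ Q or J ⇒ J or J ⇒ X or J ⇒ p or J ⇒ p or X ⇒ p or p
  Q ⇒ J ⇒ p or J ⇒ p or X ⇒ p or p

p or p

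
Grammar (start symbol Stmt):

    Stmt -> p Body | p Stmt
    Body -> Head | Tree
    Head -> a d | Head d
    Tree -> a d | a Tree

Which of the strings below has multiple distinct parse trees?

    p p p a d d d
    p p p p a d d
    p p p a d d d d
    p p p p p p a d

p p p p p p a d

p p p a d d d: 1 tree
p p p p a d d: 1 tree
p p p a d d d d: 1 tree
p p p p p p a d: 2 trees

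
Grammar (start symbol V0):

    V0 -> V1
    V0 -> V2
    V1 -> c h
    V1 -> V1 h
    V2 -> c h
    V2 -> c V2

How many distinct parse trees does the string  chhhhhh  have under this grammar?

Parse trees for chhhhhh:
  [V0 [V1 [V1 [V1 [V1 [V1 [V1 c h] h] h] h] h] h]]

1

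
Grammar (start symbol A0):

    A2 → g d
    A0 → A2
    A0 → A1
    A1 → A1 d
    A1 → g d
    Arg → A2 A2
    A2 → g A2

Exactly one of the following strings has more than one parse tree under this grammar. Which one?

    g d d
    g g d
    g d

g d

g d d: 1 tree
g g d: 1 tree
g d: 2 trees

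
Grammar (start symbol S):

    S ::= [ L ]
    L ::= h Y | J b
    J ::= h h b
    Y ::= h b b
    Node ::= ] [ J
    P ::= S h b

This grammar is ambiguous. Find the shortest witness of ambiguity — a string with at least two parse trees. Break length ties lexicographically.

length 6: [ h h b b ] has 2 parse trees

Two derivations of [ h h b b ]:
  S ⇒ [ L ] ⇒ [ h Y ] ⇒ [ h h b b ]
  S ⇒ [ L ] ⇒ [ J b ] ⇒ [ h h b b ]

[ h h b b ]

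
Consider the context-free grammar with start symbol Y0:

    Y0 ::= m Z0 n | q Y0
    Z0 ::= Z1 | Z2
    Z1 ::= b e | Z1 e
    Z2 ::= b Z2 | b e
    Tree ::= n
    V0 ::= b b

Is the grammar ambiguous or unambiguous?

Witness: m b e n

Derivation 1: Y0 ⇒ m Z0 n ⇒ m Z1 n ⇒ m b e n
Derivation 2: Y0 ⇒ m Z0 n ⇒ m Z2 n ⇒ m b e n

Two distinct leftmost derivations for the same string.

Ambiguous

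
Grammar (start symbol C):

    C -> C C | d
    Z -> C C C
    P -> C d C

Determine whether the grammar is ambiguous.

Ambiguous

Witness: d d d

Derivation 1: C ⇒ C C ⇒ C C C ⇒ d C C ⇒ d d C ⇒ d d d
Derivation 2: C ⇒ C C ⇒ d C ⇒ d C C ⇒ d d C ⇒ d d d

Two distinct leftmost derivations for the same string.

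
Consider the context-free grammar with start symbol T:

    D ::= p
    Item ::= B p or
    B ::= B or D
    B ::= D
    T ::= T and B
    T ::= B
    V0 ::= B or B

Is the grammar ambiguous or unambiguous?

(V0, Item are unreachable from T, so their rules don't affect L(T).) This is a standard precedence ladder (T over B over D), with each level left-recursive on its own operator ('and' at T, 'or' at B). That structure is LR(1), hence unambiguous.

Unambiguous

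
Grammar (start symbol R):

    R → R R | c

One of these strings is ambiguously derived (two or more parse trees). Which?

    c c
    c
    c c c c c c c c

c c c c c c c c

c c: 1 tree
c: 1 tree
c c c c c c c c: 429 trees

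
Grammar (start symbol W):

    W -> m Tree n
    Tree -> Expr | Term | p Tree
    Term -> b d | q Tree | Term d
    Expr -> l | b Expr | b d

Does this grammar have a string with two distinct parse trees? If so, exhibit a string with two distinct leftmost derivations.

Ambiguous

Witness: m b d n

Derivation 1: W ⇒ m Tree n ⇒ m Expr n ⇒ m b d n
Derivation 2: W ⇒ m Tree n ⇒ m Term n ⇒ m b d n

Two distinct leftmost derivations for the same string.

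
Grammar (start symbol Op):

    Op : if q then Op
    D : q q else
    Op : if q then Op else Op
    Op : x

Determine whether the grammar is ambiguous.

Witness: if q then if q then x else x

Derivation 1: Op ⇒ if q then Op ⇒ if q then if q then Op else Op ⇒ if q then if q then x else Op ⇒ if q then if q then x else x
Derivation 2: Op ⇒ if q then Op else Op ⇒ if q then if q then Op else Op ⇒ if q then if q then x else Op ⇒ if q then if q then x else x

Two distinct leftmost derivations for the same string.

Ambiguous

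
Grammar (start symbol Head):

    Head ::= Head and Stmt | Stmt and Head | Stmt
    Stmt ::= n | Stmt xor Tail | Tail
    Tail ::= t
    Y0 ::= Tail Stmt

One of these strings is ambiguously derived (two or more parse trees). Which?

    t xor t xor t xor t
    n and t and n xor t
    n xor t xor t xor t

n and t and n xor t

t xor t xor t xor t: 1 tree
n and t and n xor t: 4 trees
n xor t xor t xor t: 1 tree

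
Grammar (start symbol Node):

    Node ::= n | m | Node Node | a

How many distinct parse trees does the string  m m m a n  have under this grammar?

Parse trees for m m m a n (showing first 6 of 14):
  [Node [Node m] [Node [Node m] [Node [Node m] [Node [Node a] [Node n]]]]]
  [Node [Node m] [Node [Node m] [Node [Node [Node m] [Node a]] [Node n]]]]
  [Node [Node m] [Node [Node [Node m] [Node m]] [Node [Node a] [Node n]]]]
  [Node [Node m] [Node [Node [Node m] [Node [Node m] [Node a]]] [Node n]]]
  [Node [Node m] [Node [Node [Node [Node m] [Node m]] [Node a]] [Node n]]]
  [Node [Node [Node m] [Node m]] [Node [Node m] [Node [Node a] [Node n]]]]

14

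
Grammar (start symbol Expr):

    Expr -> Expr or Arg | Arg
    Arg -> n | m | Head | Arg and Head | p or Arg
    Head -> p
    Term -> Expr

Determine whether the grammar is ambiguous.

Witness: p or m

Derivation 1: Expr ⇒ Expr or Arg ⇒ Arg or Arg ⇒ Head or Arg ⇒ p or Arg ⇒ p or m
Derivation 2: Expr ⇒ Arg ⇒ p or Arg ⇒ p or m

Two distinct leftmost derivations for the same string.

Ambiguous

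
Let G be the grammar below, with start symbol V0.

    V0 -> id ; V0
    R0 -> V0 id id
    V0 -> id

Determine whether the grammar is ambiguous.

Unambiguous

(R0 is unreachable from V0, so its rules don't affect L(V0).) The reachable grammar is A → atom sep A | atom. Each atom is followed by either the separator (recurse) or end-of-string (stop) — no choice point.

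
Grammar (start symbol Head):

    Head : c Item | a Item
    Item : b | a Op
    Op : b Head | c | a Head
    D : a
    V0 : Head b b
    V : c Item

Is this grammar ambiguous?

Unambiguous

Only Head, Item, Op are reachable from Head; ignoring the rest: The reachable rules are right-linear with at most one rule per (nonterminal, next-terminal) pair. Each input token forces the next rule, so parsing is deterministic.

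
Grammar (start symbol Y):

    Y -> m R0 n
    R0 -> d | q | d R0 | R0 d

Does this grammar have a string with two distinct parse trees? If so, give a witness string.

Witness: m d d n

Derivation 1: Y ⇒ m R0 n ⇒ m d R0 n ⇒ m d d n
Derivation 2: Y ⇒ m R0 n ⇒ m R0 d n ⇒ m d d n

Two distinct leftmost derivations for the same string.

Ambiguous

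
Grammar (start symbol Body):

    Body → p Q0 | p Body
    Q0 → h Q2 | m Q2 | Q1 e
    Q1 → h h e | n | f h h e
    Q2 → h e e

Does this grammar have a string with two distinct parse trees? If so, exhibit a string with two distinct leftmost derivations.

Ambiguous

Witness: p h h e e

Derivation 1: Body ⇒ p Q0 ⇒ p h Q2 ⇒ p h h e e
Derivation 2: Body ⇒ p Q0 ⇒ p Q1 e ⇒ p h h e e

Two distinct leftmost derivations for the same string.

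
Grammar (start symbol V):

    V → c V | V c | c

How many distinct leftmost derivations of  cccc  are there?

8

Parse trees for cccc:
  [V c [V c [V c [V c]]]]
  [V c [V c [V [V c] c]]]
  [V c [V [V c [V c]] c]]
  [V c [V [V [V c] c] c]]
  [V [V c [V c [V c]]] c]
  [V [V c [V [V c] c]] c]
  [V [V [V c [V c]] c] c]
  [V [V [V [V c] c] c] c]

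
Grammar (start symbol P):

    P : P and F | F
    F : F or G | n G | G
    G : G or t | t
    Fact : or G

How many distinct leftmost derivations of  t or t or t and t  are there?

Parse trees for t or t or t and t:
  [P [P [F [F [G t]] or [G [G t] or t]]] and [F [G t]]]
  [P [P [F [F [F [G t]] or [G t]] or [G t]]] and [F [G t]]]
  [P [P [F [F [G [G t] or t]] or [G t]]] and [F [G t]]]
  [P [P [F [G [G [G t] or t] or t]]] and [F [G t]]]

4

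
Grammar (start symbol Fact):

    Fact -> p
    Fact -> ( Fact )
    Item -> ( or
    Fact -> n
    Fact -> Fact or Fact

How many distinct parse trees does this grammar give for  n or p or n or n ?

5

Parse trees for n or p or n or n:
  [Fact [Fact n] or [Fact [Fact p] or [Fact [Fact n] or [Fact n]]]]
  [Fact [Fact n] or [Fact [Fact [Fact p] or [Fact n]] or [Fact n]]]
  [Fact [Fact [Fact n] or [Fact p]] or [Fact [Fact n] or [Fact n]]]
  [Fact [Fact [Fact n] or [Fact [Fact p] or [Fact n]]] or [Fact n]]
  [Fact [Fact [Fact [Fact n] or [Fact p]] or [Fact n]] or [Fact n]]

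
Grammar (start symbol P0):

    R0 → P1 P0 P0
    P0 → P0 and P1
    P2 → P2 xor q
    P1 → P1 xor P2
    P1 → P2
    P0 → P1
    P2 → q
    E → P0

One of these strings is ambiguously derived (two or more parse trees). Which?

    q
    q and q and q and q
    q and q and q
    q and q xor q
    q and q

q and q xor q

q: 1 tree
q and q and q and q: 1 tree
q and q and q: 1 tree
q and q xor q: 2 trees
q and q: 1 tree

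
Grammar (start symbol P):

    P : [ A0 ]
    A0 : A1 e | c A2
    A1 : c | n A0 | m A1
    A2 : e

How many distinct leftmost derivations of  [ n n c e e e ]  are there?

2

Parse trees for [ n n c e e e ]:
  [P [ [A0 [A1 n [A0 [A1 n [A0 [A1 c] e]] e]] e] ]]
  [P [ [A0 [A1 n [A0 [A1 n [A0 c [A2 e]]] e]] e] ]]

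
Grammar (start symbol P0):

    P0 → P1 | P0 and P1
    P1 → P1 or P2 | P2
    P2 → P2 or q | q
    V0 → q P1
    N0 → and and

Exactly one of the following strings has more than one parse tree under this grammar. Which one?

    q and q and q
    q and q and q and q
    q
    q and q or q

q and q or q

q and q and q: 1 tree
q and q and q and q: 1 tree
q: 1 tree
q and q or q: 2 trees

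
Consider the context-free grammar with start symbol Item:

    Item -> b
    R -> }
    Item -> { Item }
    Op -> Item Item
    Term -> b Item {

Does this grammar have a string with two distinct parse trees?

Unambiguous

(R, Op, Term are unreachable from Item, so their rules don't affect L(Item).) Each string is a nest of matched brackets around a single atom. An opening bracket forces the recursive rule; an atom forces the base rule.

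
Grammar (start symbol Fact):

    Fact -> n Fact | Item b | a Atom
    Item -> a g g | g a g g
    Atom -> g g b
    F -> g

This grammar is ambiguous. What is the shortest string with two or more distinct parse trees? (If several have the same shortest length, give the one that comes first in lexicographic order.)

a g g b

length 4: a g g b has 2 parse trees

Two derivations of a g g b:
  Fact ⇒ Item b ⇒ a g g b
  Fact ⇒ a Atom ⇒ a g g b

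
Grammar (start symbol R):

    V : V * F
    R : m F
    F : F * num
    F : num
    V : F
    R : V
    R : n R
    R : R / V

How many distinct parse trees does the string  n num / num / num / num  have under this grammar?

Parse trees for n num / num / num / num:
  [R n [R [R [R [R [V [F num]]] / [V [F num]]] / [V [F num]]] / [V [F num]]]]
  [R [R n [R [R [R [V [F num]]] / [V [F num]]] / [V [F num]]]] / [V [F num]]]
  [R [R [R n [R [R [V [F num]]] / [V [F num]]]] / [V [F num]]] / [V [F num]]]
  [R [R [R [R n [R [V [F num]]]] / [V [F num]]] / [V [F num]]] / [V [F num]]]

4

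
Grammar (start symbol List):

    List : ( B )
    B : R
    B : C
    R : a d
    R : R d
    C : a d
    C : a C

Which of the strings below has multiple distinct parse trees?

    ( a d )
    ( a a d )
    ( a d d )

( a d )

( a d ): 2 trees
( a a d ): 1 tree
( a d d ): 1 tree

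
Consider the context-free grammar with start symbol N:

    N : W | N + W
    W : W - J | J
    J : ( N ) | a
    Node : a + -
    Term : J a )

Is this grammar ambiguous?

Unambiguous

Only N, W, J are reachable from N; ignoring the rest: This is a standard precedence ladder (N over W over J), with each level left-recursive on its own operator ('+' at N, '-' at W). That structure is LR(1), hence unambiguous.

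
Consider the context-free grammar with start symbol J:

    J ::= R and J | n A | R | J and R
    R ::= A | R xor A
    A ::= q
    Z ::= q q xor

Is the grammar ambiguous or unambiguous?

Witness: q and q

Derivation 1: J ⇒ R and J ⇒ A and J ⇒ q and J ⇒ q and R ⇒ q and A ⇒ q and q
Derivation 2: J ⇒ J and R ⇒ R and R ⇒ A and R ⇒ q and R ⇒ q and A ⇒ q and q

Two distinct leftmost derivations for the same string.

Ambiguous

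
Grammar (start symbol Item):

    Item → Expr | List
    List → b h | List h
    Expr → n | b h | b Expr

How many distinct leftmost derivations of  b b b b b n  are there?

1

Parse trees for b b b b b n:
  [Item [Expr b [Expr b [Expr b [Expr b [Expr b [Expr n]]]]]]]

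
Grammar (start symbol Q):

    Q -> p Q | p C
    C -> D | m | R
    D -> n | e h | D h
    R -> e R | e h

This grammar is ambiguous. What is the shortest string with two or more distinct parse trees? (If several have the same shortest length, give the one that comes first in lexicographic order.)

length 2: no string has ≥2 trees
length 3: p e h has 2 parse trees

Two derivations of p e h:
  Q ⇒ p C ⇒ p D ⇒ p e h
  Q ⇒ p C ⇒ p R ⇒ p e h

p e h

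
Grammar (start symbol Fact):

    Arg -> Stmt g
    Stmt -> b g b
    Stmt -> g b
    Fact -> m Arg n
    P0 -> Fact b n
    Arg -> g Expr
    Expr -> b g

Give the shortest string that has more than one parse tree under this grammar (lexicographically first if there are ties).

length 5: m g b g n has 2 parse trees

Two derivations of m g b g n:
  Fact ⇒ m Arg n ⇒ m Stmt g n ⇒ m g b g n
  Fact ⇒ m Arg n ⇒ m g Expr n ⇒ m g b g n

m g b g n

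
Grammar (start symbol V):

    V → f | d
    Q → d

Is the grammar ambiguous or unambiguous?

Unambiguous

Only V is reachable from V; ignoring the rest: Each reachable nonterminal has at most one production per leading terminal, and all productions are right-linear; the derivation is determined token-by-token.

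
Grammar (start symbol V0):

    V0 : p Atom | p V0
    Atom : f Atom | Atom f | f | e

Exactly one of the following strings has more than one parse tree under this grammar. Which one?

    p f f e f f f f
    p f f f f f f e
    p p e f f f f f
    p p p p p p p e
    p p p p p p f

p f f e f f f f: 15 trees
p f f f f f f e: 1 tree
p p e f f f f f: 1 tree
p p p p p p p e: 1 tree
p p p p p p f: 1 tree

p f f e f f f f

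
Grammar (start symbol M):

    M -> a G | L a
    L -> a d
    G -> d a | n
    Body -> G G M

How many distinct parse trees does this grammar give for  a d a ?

Parse trees for a d a:
  [M a [G d a]]
  [M [L a d] a]

2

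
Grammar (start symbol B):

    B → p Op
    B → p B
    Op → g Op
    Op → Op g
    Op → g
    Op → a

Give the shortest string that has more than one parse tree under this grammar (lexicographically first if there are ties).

p g g

length 2: no string has ≥2 trees
length 3: p g g has 2 parse trees

Two derivations of p g g:
  B ⇒ p Op ⇒ p g Op ⇒ p g g
  B ⇒ p Op ⇒ p Op g ⇒ p g g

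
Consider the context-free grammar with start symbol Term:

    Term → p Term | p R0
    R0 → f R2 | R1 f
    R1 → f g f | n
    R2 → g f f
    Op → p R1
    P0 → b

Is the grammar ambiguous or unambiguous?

Witness: p f g f f

Derivation 1: Term ⇒ p R0 ⇒ p f R2 ⇒ p f g f f
Derivation 2: Term ⇒ p R0 ⇒ p R1 f ⇒ p f g f f

Two distinct leftmost derivations for the same string.

Ambiguous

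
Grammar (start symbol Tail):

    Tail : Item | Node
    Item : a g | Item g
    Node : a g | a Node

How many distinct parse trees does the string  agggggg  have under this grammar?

1

Parse trees for agggggg:
  [Tail [Item [Item [Item [Item [Item [Item a g] g] g] g] g] g]]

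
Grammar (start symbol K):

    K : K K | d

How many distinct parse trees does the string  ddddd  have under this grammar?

14

Parse trees for ddddd (showing first 6 of 14):
  [K [K d] [K [K d] [K [K d] [K [K d] [K d]]]]]
  [K [K d] [K [K d] [K [K [K d] [K d]] [K d]]]]
  [K [K d] [K [K [K d] [K d]] [K [K d] [K d]]]]
  [K [K d] [K [K [K d] [K [K d] [K d]]] [K d]]]
  [K [K d] [K [K [K [K d] [K d]] [K d]] [K d]]]
  [K [K [K d] [K d]] [K [K d] [K [K d] [K d]]]]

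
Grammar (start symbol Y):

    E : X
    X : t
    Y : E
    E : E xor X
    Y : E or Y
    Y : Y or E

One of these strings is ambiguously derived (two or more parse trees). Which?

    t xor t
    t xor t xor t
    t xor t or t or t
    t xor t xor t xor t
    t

t xor t: 1 tree
t xor t xor t: 1 tree
t xor t or t or t: 4 trees
t xor t xor t xor t: 1 tree
t: 1 tree

t xor t or t or t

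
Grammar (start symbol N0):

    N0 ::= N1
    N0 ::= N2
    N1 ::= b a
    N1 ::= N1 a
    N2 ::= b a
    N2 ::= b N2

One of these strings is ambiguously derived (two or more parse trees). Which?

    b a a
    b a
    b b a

b a a: 1 tree
b a: 2 trees
b b a: 1 tree

b a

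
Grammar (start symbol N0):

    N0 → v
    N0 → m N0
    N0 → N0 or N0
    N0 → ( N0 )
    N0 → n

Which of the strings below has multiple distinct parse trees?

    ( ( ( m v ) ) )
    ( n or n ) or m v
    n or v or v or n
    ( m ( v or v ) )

n or v or v or n

( ( ( m v ) ) ): 1 tree
( n or n ) or m v: 1 tree
n or v or v or n: 5 trees
( m ( v or v ) ): 1 tree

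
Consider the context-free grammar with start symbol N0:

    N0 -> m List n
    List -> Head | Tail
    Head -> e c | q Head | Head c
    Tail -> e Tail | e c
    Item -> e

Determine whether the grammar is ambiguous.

Ambiguous

Witness: m e c n

Derivation 1: N0 ⇒ m List n ⇒ m Head n ⇒ m e c n
Derivation 2: N0 ⇒ m List n ⇒ m Tail n ⇒ m e c n

Two distinct leftmost derivations for the same string.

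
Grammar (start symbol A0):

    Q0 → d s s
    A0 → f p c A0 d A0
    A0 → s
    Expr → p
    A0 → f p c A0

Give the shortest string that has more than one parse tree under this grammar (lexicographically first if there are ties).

f p c f p c s d s

length 1: no string has ≥2 trees
length 4: no string has ≥2 trees
length 6: no string has ≥2 trees
length 7: no string has ≥2 trees
length 9: f p c f p c s d s has 2 parse trees

Two derivations of f p c f p c s d s:
  A0 ⇒ f p c A0 d A0 ⇒ f p c f p c A0 d A0 ⇒ f p c f p c s d A0 ⇒ f p c f p c s d s
  A0 ⇒ f p c A0 ⇒ f p c f p c A0 d A0 ⇒ f p c f p c s d A0 ⇒ f p c f p c s d s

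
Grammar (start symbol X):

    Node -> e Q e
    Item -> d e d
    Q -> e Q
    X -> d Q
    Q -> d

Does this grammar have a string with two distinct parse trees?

Unambiguous

(Node, Item are unreachable from X, so their rules don't affect L(X).) Each reachable nonterminal has at most one production per leading terminal, and all productions are right-linear; the derivation is determined token-by-token.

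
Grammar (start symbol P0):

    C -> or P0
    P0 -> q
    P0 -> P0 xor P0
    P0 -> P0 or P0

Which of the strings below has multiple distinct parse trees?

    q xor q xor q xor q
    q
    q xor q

q xor q xor q xor q: 5 trees
q: 1 tree
q xor q: 1 tree

q xor q xor q xor q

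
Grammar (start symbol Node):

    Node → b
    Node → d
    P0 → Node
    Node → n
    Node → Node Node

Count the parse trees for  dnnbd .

14

Parse trees for dnnbd (showing first 6 of 14):
  [Node [Node d] [Node [Node n] [Node [Node n] [Node [Node b] [Node d]]]]]
  [Node [Node d] [Node [Node n] [Node [Node [Node n] [Node b]] [Node d]]]]
  [Node [Node d] [Node [Node [Node n] [Node n]] [Node [Node b] [Node d]]]]
  [Node [Node d] [Node [Node [Node n] [Node [Node n] [Node b]]] [Node d]]]
  [Node [Node d] [Node [Node [Node [Node n] [Node n]] [Node b]] [Node d]]]
  [Node [Node [Node d] [Node n]] [Node [Node n] [Node [Node b] [Node d]]]]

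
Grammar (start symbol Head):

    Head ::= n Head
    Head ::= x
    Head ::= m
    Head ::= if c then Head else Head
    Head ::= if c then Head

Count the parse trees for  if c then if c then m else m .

Parse trees for if c then if c then m else m:
  [Head if c then [Head if c then [Head m]] else [Head m]]
  [Head if c then [Head if c then [Head m] else [Head m]]]

2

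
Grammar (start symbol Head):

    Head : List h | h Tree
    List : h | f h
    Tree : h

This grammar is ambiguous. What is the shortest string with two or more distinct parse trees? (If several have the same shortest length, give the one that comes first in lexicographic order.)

h h

length 2: h h has 2 parse trees

Two derivations of h h:
  Head ⇒ List h ⇒ h h
  Head ⇒ h Tree ⇒ h h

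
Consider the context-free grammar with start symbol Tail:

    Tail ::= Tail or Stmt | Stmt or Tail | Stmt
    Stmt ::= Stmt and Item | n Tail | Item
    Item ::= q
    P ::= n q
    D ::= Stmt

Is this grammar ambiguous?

Witness: q or q

Derivation 1: Tail ⇒ Tail or Stmt ⇒ Stmt or Stmt ⇒ Item or Stmt ⇒ q or Stmt ⇒ q or Item ⇒ q or q
Derivation 2: Tail ⇒ Stmt or Tail ⇒ Item or Tail ⇒ q or Tail ⇒ q or Stmt ⇒ q or Item ⇒ q or q

Two distinct leftmost derivations for the same string.

Ambiguous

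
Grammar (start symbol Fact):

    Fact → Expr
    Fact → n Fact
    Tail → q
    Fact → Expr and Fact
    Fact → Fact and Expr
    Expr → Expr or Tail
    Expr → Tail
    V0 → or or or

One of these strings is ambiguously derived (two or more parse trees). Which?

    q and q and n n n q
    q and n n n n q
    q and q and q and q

q and q and n n n q: 1 tree
q and n n n n q: 1 tree
q and q and q and q: 8 trees

q and q and q and q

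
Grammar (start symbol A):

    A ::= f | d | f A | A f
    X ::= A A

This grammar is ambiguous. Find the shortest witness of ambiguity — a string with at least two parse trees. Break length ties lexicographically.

length 1: no string has ≥2 trees
length 2: f f has 2 parse trees

Two derivations of f f:
  A ⇒ f A ⇒ f f
  A ⇒ A f ⇒ f f

f f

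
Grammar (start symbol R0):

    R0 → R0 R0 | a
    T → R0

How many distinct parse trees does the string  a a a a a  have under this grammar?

14

Parse trees for a a a a a (showing first 6 of 14):
  [R0 [R0 a] [R0 [R0 a] [R0 [R0 a] [R0 [R0 a] [R0 a]]]]]
  [R0 [R0 a] [R0 [R0 a] [R0 [R0 [R0 a] [R0 a]] [R0 a]]]]
  [R0 [R0 a] [R0 [R0 [R0 a] [R0 a]] [R0 [R0 a] [R0 a]]]]
  [R0 [R0 a] [R0 [R0 [R0 a] [R0 [R0 a] [R0 a]]] [R0 a]]]
  [R0 [R0 a] [R0 [R0 [R0 [R0 a] [R0 a]] [R0 a]] [R0 a]]]
  [R0 [R0 [R0 a] [R0 a]] [R0 [R0 a] [R0 [R0 a] [R0 a]]]]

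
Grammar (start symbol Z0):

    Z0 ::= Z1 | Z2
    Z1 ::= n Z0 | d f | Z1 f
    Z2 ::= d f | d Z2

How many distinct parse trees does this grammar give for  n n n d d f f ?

Parse trees for n n n d d f f:
  [Z0 [Z1 n [Z0 [Z1 n [Z0 [Z1 [Z1 n [Z0 [Z2 d [Z2 d f]]]] f]]]]]]
  [Z0 [Z1 n [Z0 [Z1 [Z1 n [Z0 [Z1 n [Z0 [Z2 d [Z2 d f]]]]]] f]]]]
  [Z0 [Z1 [Z1 n [Z0 [Z1 n [Z0 [Z1 n [Z0 [Z2 d [Z2 d f]]]]]]]] f]]

3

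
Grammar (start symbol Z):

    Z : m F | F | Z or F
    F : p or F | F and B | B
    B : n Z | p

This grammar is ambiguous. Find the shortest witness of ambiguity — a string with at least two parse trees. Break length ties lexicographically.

length 1: no string has ≥2 trees
length 2: no string has ≥2 trees
length 3: p or p has 2 parse trees

Two derivations of p or p:
  Z ⇒ F ⇒ p or F ⇒ p or B ⇒ p or p
  Z ⇒ Z or F ⇒ F or F ⇒ B or F ⇒ p or F ⇒ p or B ⇒ p or p

p or p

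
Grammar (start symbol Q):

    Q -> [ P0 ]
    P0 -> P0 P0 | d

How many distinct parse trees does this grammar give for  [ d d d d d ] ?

Parse trees for [ d d d d d ] (showing first 6 of 14):
  [Q [ [P0 [P0 d] [P0 [P0 d] [P0 [P0 d] [P0 [P0 d] [P0 d]]]]] ]]
  [Q [ [P0 [P0 d] [P0 [P0 d] [P0 [P0 [P0 d] [P0 d]] [P0 d]]]] ]]
  [Q [ [P0 [P0 d] [P0 [P0 [P0 d] [P0 d]] [P0 [P0 d] [P0 d]]]] ]]
  [Q [ [P0 [P0 d] [P0 [P0 [P0 d] [P0 [P0 d] [P0 d]]] [P0 d]]] ]]
  [Q [ [P0 [P0 d] [P0 [P0 [P0 [P0 d] [P0 d]] [P0 d]] [P0 d]]] ]]
  [Q [ [P0 [P0 [P0 d] [P0 d]] [P0 [P0 d] [P0 [P0 d] [P0 d]]]] ]]

14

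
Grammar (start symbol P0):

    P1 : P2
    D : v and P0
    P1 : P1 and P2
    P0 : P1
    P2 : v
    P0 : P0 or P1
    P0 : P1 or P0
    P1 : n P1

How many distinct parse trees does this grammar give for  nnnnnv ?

Parse trees for nnnnnv:
  [P0 [P1 n [P1 n [P1 n [P1 n [P1 n [P1 [P2 v]]]]]]]]

1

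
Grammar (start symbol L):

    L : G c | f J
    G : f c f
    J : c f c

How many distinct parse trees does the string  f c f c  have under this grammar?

Parse trees for f c f c:
  [L [G f c f] c]
  [L f [J c f c]]

2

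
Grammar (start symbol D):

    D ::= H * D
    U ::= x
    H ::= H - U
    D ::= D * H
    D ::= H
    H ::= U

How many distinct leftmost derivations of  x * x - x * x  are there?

4

Parse trees for x * x - x * x:
  [D [H [U x]] * [D [H [H [U x]] - [U x]] * [D [H [U x]]]]]
  [D [H [U x]] * [D [D [H [H [U x]] - [U x]]] * [H [U x]]]]
  [D [D [H [U x]] * [D [H [H [U x]] - [U x]]]] * [H [U x]]]
  [D [D [D [H [U x]]] * [H [H [U x]] - [U x]]] * [H [U x]]]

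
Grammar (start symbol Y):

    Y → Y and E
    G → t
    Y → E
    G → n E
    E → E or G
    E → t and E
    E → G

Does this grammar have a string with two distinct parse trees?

Ambiguous

Witness: t and t

Derivation 1: Y ⇒ Y and E ⇒ E and E ⇒ G and E ⇒ t and E ⇒ t and G ⇒ t and t
Derivation 2: Y ⇒ E ⇒ t and E ⇒ t and G ⇒ t and t

Two distinct leftmost derivations for the same string.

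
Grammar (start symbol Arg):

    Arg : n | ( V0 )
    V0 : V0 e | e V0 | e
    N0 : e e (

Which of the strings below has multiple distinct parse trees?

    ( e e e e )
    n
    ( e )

( e e e e )

( e e e e ): 8 trees
n: 1 tree
( e ): 1 tree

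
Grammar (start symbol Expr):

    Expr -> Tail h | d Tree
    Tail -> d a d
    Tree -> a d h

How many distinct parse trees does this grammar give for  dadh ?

2

Parse trees for dadh:
  [Expr [Tail d a d] h]
  [Expr d [Tree a d h]]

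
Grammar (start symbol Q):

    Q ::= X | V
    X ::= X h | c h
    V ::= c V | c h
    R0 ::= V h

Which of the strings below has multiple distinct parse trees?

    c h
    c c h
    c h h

c h: 2 trees
c c h: 1 tree
c h h: 1 tree

c h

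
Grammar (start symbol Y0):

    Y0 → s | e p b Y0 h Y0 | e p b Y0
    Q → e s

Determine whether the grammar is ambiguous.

Ambiguous

Witness: e p b e p b s h s

Derivation 1: Y0 ⇒ e p b Y0 h Y0 ⇒ e p b e p b Y0 h Y0 ⇒ e p b e p b s h Y0 ⇒ e p b e p b s h s
Derivation 2: Y0 ⇒ e p b Y0 ⇒ e p b e p b Y0 h Y0 ⇒ e p b e p b s h Y0 ⇒ e p b e p b s h s

Two distinct leftmost derivations for the same string.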